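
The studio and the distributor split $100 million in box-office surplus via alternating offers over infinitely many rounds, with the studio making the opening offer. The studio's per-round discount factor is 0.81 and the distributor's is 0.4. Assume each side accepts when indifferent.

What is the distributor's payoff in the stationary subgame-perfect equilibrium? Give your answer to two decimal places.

In a stationary SPE each proposer offers the other exactly their discounted continuation value.
If the studio keeps x when proposing and the distributor keeps y when proposing, then x = 100 − 0.4y and y = 100 − 0.81x.
Solving: x = 100(1 − 0.4) / (1 − 0.81·0.4) = 60 / 0.676 ≈ 88.7574.
The distributor gets 100 − 88.7574 ≈ 11.2426.

11.24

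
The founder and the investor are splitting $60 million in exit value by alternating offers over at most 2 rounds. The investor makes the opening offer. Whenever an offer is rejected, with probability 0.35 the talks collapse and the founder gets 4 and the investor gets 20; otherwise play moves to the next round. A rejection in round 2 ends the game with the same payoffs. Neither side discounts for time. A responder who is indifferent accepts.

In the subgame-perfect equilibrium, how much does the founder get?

Round 2 (the founder proposes): the investor gets 20 if talks fail, so the founder offers 20 and keeps 40.
Round 1 (the investor proposes): rejecting gives the founder an expected 0.65 × 40 + 0.35 × 4 = 27.4; the investor offers that and keeps 32.6.

27.4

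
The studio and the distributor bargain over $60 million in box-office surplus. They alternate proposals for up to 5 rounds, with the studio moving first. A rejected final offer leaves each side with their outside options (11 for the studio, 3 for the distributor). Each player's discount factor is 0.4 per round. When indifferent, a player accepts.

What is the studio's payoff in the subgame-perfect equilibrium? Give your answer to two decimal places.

Round 5 (the studio proposes): the distributor gets 3 if talks fail, so the studio offers 3 and keeps 57.
Round 4 (the distributor proposes): the studio can get 57 next round, worth 0.4 × 57 = 22.8 now; the distributor offers that and keeps 37.2.
Round 3 (the studio proposes): the distributor can get 37.2 next round, worth 0.4 × 37.2 = 14.88 now; the studio offers that and keeps 45.12.
Round 2 (the distributor proposes): the studio can get 45.12 next round, worth 0.4 × 45.12 = 18.048 now. The distributor offers 18.048 and keeps 60 − 18.048 = 41.952.
Round 1 (the studio proposes): the distributor can get 41.952 next round, worth 0.4 × 41.952 = 16.7808 now; the studio offers that and keeps 43.2192.

43.22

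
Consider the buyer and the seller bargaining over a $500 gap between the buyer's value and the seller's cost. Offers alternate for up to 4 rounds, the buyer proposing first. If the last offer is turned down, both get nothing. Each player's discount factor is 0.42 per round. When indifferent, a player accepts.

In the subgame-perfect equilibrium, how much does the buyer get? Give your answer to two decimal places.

Round 4 (the seller proposes): rejection yields 0 for the buyer; the seller offers 0 and keeps 500.
Round 3 (the buyer proposes): the seller can get 500 next round, worth 0.42 × 500 = 210 now. The buyer offers 210 and keeps 500 − 210 = 290.
Round 2 (the seller proposes): the buyer can get 290 next round, worth 0.42 × 290 = 121.8 now, so the seller offers 121.8, keeping 378.2.
Round 1 (the buyer proposes): the seller can get 378.2 next round, worth 0.42 × 378.2 = 158.844 now; the buyer offers that and keeps 341.156.

341.16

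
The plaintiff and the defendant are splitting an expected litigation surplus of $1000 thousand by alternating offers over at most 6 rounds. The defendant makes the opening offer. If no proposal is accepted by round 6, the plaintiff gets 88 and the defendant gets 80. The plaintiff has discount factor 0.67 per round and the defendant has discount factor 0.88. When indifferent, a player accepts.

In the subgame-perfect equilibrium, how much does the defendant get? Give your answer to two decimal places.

657.92

By backward induction:
Round 6 (the plaintiff proposes): the defendant gets 80 if talks fail, so the plaintiff offers 80 and keeps 920.
Round 5 (the defendant proposes): the plaintiff can get 920 next round, worth 0.67 × 920 = 616.4 now; the defendant offers that and keeps 383.6.
Round 4 (the plaintiff proposes): the defendant can get 383.6 next round, worth 0.88 × 383.6 = 337.568 now. The plaintiff offers 337.568 and keeps 1000 − 337.568 = 662.432.
Round 3 (the defendant proposes): the plaintiff can get 662.432 next round, worth 0.67 × 662.432 = 443.82944 now; the defendant offers that and keeps 556.17056.
Round 2 (the plaintiff proposes): the defendant can get 556.17056 next round, worth 0.88 × 556.17056 = 489.4300928 now, so the plaintiff offers 489.4300928, keeping 510.5699072.
Round 1 (the defendant proposes): the plaintiff can get 510.5699072 next round, worth 0.67 × 510.5699072 = 342.081837824 now, so the defendant offers 342.081837824, keeping 657.918162176.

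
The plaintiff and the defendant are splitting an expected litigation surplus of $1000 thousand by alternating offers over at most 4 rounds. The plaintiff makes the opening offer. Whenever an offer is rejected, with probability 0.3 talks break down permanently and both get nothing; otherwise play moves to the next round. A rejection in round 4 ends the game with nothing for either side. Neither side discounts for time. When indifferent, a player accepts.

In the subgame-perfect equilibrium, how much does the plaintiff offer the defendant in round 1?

By backward induction:
Round 4 (the defendant proposes): rejection yields 0 for the plaintiff; the defendant offers 0 and keeps 1000.
Round 3 (the plaintiff proposes): rejecting gives the defendant an expected 0.7 × 1000 = 700; the plaintiff offers that and keeps 300.
Round 2 (the defendant proposes): rejecting gives the plaintiff an expected 0.7 × 300 = 210, so the defendant offers 210, keeping 790.
Round 1 (the plaintiff proposes): rejecting gives the defendant an expected 0.7 × 790 = 553. The plaintiff offers 553 and keeps 1000 − 553 = 447.

553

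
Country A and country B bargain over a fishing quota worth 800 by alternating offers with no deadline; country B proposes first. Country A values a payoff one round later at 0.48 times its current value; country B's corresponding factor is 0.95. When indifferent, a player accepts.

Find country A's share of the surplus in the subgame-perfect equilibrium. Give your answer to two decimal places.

Let x be country B's share when country B proposes and y be country A's share when country A proposes.
Country A accepts iff offered ≥ 0.48·y, so x = 800 − 0.48y. Symmetrically y = 800 − 0.95x.
Substituting: x = 800 − 0.48(800 − 0.95x), giving x(1 − 0.95·0.48) = 800(1 − 0.48).
So x = 800 × 0.52 / 0.544 ≈ 764.7059, and country A receives 800 − x ≈ 35.2941.

35.29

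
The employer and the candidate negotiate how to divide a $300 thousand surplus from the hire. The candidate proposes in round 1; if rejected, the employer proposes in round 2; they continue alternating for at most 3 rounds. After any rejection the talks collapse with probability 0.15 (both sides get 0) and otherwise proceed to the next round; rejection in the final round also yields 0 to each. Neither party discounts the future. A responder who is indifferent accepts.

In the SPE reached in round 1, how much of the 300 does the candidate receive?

261.75

By backward induction:
Round 3 (the candidate proposes): rejection yields 0 for the employer; the candidate offers 0 and keeps 300.
Round 2 (the employer proposes): rejecting gives the candidate an expected 0.85 × 300 = 255, so the employer offers 255, keeping 45.
Round 1 (the candidate proposes): rejecting gives the employer an expected 0.85 × 45 = 38.25, so the candidate offers 38.25, keeping 261.75.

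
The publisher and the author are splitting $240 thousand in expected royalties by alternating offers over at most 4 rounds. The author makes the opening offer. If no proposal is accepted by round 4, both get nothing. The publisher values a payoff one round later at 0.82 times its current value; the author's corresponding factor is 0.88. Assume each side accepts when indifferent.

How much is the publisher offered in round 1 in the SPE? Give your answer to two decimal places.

Work backward from the last round.
Round 4 (the publisher proposes): rejection yields 0 for the author; the publisher offers 0 and keeps 240.
Round 3 (the author proposes): the publisher can get 240 next round, worth 0.82 × 240 = 196.8 now; the author offers that and keeps 43.2.
Round 2 (the publisher proposes): the author can get 43.2 next round, worth 0.88 × 43.2 = 38.016 now, so the publisher offers 38.016, keeping 201.984.
Round 1 (the author proposes): the publisher can get 201.984 next round, worth 0.82 × 201.984 = 165.62688 now; the author offers that and keeps 74.37312.

165.63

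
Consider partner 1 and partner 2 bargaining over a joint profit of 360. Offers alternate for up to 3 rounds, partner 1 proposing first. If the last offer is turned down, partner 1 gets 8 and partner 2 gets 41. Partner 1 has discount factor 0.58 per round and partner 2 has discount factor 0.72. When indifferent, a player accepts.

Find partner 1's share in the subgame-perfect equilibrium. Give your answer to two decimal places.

234.01

Round 3 (partner 1 proposes): partner 2 gets 41 if talks fail, so partner 1 offers 41 and keeps 319.
Round 2 (partner 2 proposes): partner 1 can get 319 next round, worth 0.58 × 319 = 185.02 now; partner 2 offers that and keeps 174.98.
Round 1 (partner 1 proposes): partner 2 can get 174.98 next round, worth 0.72 × 174.98 = 125.9856 now. Partner 1 offers 125.9856 and keeps 360 − 125.9856 = 234.0144.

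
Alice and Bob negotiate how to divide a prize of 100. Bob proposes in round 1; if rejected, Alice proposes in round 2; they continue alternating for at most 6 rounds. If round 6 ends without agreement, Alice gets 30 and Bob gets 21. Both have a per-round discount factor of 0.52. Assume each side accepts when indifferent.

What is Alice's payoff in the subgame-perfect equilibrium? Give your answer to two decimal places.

34.71

Round 6 (Alice proposes): Bob gets 21 if talks fail, so Alice offers 21 and keeps 79.
Round 5 (Bob proposes): Alice can get 79 next round, worth 0.52 × 79 = 41.08 now, so Bob offers 41.08, keeping 58.92.
Round 4 (Alice proposes): Bob can get 58.92 next round, worth 0.52 × 58.92 = 30.6384 now, so Alice offers 30.6384, keeping 69.3616.
Round 3 (Bob proposes): Alice can get 69.3616 next round, worth 0.52 × 69.3616 = 36.068032 now. Bob offers 36.068032 and keeps 100 − 36.068032 = 63.931968.
Round 2 (Alice proposes): Bob can get 63.931968 next round, worth 0.52 × 63.931968 = 33.24462336 now. Alice offers 33.24462336 and keeps 100 − 33.24462336 = 66.75537664.
Round 1 (Bob proposes): Alice can get 66.75537664 next round, worth 0.52 × 66.75537664 = 34.7127958528 now, so Bob offers 34.7127958528, keeping 65.2872041472.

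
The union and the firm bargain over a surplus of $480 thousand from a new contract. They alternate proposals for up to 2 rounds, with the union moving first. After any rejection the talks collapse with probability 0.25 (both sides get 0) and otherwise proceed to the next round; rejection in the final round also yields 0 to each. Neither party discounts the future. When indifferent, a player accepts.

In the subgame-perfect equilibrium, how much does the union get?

120

Round 2 (the firm proposes): rejection yields 0 for the union; the firm offers 0 and keeps 480.
Round 1 (the union proposes): rejecting gives the firm an expected 0.75 × 480 = 360, so the union offers 360, keeping 120.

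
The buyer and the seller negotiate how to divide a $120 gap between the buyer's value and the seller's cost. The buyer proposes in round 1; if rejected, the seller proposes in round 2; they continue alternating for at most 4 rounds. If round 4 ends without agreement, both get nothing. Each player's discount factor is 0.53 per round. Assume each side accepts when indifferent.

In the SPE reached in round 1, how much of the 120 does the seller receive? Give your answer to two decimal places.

Round 4 (the seller proposes): rejection yields 0 for the buyer; the seller offers 0 and keeps 120.
Round 3 (the buyer proposes): the seller can get 120 next round, worth 0.53 × 120 = 63.6 now; the buyer offers that and keeps 56.4.
Round 2 (the seller proposes): the buyer can get 56.4 next round, worth 0.53 × 56.4 = 29.892 now, so the seller offers 29.892, keeping 90.108.
Round 1 (the buyer proposes): the seller can get 90.108 next round, worth 0.53 × 90.108 = 47.75724 now, so the buyer offers 47.75724, keeping 72.24276.

47.76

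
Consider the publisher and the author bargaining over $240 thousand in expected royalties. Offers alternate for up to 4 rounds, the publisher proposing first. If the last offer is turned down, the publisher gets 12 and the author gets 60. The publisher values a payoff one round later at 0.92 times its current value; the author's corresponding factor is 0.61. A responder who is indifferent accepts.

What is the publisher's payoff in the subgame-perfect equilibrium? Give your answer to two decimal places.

150.24

Work backward from the last round.
Round 4 (the author proposes): the publisher gets 12 if talks fail, so the author offers 12 and keeps 228.
Round 3 (the publisher proposes): the author can get 228 next round, worth 0.61 × 228 = 139.08 now, so the publisher offers 139.08, keeping 100.92.
Round 2 (the author proposes): the publisher can get 100.92 next round, worth 0.92 × 100.92 = 92.8464 now; the author offers that and keeps 147.1536.
Round 1 (the publisher proposes): the author can get 147.1536 next round, worth 0.61 × 147.1536 = 89.763696 now, so the publisher offers 89.763696, keeping 150.236304.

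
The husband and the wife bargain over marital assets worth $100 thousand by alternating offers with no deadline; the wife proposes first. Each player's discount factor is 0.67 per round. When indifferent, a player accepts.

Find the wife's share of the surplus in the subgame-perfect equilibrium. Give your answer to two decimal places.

Let x be the wife's share when the wife proposes and y be the husband's share when the husband proposes.
The husband accepts iff offered ≥ 0.67·y, so x = 100 − 0.67y. Symmetrically y = 100 − 0.67x.
Substituting: x = 100 − 0.67(100 − 0.67x), giving x(1 − 0.67·0.67) = 100(1 − 0.67).
So x = 100 × 0.33 / 0.5511 ≈ 59.8802, and the husband receives 100 − x ≈ 40.1198.

59.88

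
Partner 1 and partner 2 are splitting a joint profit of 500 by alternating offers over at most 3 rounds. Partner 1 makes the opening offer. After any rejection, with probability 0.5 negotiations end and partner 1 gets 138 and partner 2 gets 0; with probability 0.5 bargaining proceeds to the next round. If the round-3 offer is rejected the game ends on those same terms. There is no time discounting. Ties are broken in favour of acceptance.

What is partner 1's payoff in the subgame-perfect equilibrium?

Round 3 (partner 1 proposes): partner 2 will accept anything ≥ 0, so partner 1 offers 0 and keeps 500.
Round 2 (partner 2 proposes): rejecting gives partner 1 an expected 0.5 × 500 + 0.5 × 138 = 319; partner 2 offers that and keeps 181.
Round 1 (partner 1 proposes): rejecting gives partner 2 an expected 0.5 × 181 = 90.5. Partner 1 offers 90.5 and keeps 500 − 90.5 = 409.5.

409.5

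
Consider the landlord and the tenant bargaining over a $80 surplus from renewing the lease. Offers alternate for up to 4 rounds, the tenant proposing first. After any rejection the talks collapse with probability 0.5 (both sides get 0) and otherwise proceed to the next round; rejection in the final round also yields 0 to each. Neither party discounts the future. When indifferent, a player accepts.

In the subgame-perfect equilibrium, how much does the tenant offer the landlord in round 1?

Round 4 (the landlord proposes): the tenant will accept anything ≥ 0, so the landlord offers 0 and keeps 80.
Round 3 (the tenant proposes): rejecting gives the landlord an expected 0.5 × 80 = 40, so the tenant offers 40, keeping 40.
Round 2 (the landlord proposes): rejecting gives the tenant an expected 0.5 × 40 = 20; the landlord offers that and keeps 60.
Round 1 (the tenant proposes): rejecting gives the landlord an expected 0.5 × 60 = 30. The tenant offers 30 and keeps 80 − 30 = 50.

30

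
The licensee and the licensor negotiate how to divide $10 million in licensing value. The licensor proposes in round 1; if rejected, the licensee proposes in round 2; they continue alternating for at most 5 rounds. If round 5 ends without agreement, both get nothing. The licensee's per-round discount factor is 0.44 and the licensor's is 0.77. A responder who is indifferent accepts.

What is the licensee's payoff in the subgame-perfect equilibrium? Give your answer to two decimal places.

1.35

By backward induction:
Round 5 (the licensor proposes): rejection yields 0 for the licensee; the licensor offers 0 and keeps 10.
Round 4 (the licensee proposes): the licensor can get 10 next round, worth 0.77 × 10 = 7.7 now; the licensee offers that and keeps 2.3.
Round 3 (the licensor proposes): the licensee can get 2.3 next round, worth 0.44 × 2.3 = 1.012 now, so the licensor offers 1.012, keeping 8.988.
Round 2 (the licensee proposes): the licensor can get 8.988 next round, worth 0.77 × 8.988 = 6.92076 now; the licensee offers that and keeps 3.07924.
Round 1 (the licensor proposes): the licensee can get 3.07924 next round, worth 0.44 × 3.07924 = 1.3548656 now, so the licensor offers 1.3548656, keeping 8.6451344.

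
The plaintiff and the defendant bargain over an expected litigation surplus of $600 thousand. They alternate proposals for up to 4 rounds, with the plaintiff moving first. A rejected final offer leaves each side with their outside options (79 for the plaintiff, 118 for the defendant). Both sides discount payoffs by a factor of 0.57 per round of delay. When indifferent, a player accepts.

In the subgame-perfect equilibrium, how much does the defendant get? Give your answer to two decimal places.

Round 4 (the defendant proposes): the plaintiff gets 79 if talks fail, so the defendant offers 79 and keeps 521.
Round 3 (the plaintiff proposes): the defendant can get 521 next round, worth 0.57 × 521 = 296.97 now. The plaintiff offers 296.97 and keeps 600 − 296.97 = 303.03.
Round 2 (the defendant proposes): the plaintiff can get 303.03 next round, worth 0.57 × 303.03 = 172.7271 now. The defendant offers 172.7271 and keeps 600 − 172.7271 = 427.2729.
Round 1 (the plaintiff proposes): the defendant can get 427.2729 next round, worth 0.57 × 427.2729 = 243.545553 now; the plaintiff offers that and keeps 356.454447.

243.55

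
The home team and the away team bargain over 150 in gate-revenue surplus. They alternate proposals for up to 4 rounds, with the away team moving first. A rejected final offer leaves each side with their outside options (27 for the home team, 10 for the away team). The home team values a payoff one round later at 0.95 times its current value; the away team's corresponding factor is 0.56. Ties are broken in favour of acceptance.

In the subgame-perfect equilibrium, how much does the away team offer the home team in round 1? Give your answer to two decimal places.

133.46

Round 4 (the home team proposes): the away team gets 10 if talks fail, so the home team offers 10 and keeps 140.
Round 3 (the away team proposes): the home team can get 140 next round, worth 0.95 × 140 = 133 now, so the away team offers 133, keeping 17.
Round 2 (the home team proposes): the away team can get 17 next round, worth 0.56 × 17 = 9.52 now. The home team offers 9.52 and keeps 150 − 9.52 = 140.48.
Round 1 (the away team proposes): the home team can get 140.48 next round, worth 0.95 × 140.48 = 133.456 now; the away team offers that and keeps 16.544.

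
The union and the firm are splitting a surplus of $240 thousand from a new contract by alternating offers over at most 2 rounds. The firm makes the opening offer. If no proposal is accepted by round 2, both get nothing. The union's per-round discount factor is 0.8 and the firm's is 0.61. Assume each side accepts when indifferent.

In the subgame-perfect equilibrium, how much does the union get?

192

Round 2 (the union proposes): the firm will accept anything ≥ 0, so the union offers 0 and keeps 240.
Round 1 (the firm proposes): the union can get 240 next round, worth 0.8 × 240 = 192 now, so the firm offers 192, keeping 48.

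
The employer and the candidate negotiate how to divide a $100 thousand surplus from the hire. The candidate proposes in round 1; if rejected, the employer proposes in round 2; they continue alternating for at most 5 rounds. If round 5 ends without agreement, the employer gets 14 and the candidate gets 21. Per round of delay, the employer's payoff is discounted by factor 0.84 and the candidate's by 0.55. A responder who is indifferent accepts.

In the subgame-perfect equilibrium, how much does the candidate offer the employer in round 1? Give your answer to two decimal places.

Work backward from the last round.
Round 5 (the candidate proposes): the employer gets 14 if talks fail, so the candidate offers 14 and keeps 86.
Round 4 (the employer proposes): the candidate can get 86 next round, worth 0.55 × 86 = 47.3 now. The employer offers 47.3 and keeps 100 − 47.3 = 52.7.
Round 3 (the candidate proposes): the employer can get 52.7 next round, worth 0.84 × 52.7 = 44.268 now; the candidate offers that and keeps 55.732.
Round 2 (the employer proposes): the candidate can get 55.732 next round, worth 0.55 × 55.732 = 30.6526 now; the employer offers that and keeps 69.3474.
Round 1 (the candidate proposes): the employer can get 69.3474 next round, worth 0.84 × 69.3474 = 58.251816 now; the candidate offers that and keeps 41.748184.

58.25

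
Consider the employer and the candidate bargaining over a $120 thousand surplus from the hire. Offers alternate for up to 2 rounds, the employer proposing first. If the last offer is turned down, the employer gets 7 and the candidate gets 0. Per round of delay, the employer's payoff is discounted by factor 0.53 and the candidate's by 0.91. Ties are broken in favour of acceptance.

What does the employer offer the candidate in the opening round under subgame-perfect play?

102.83

Round 2 (the candidate proposes): the employer gets 7 if talks fail, so the candidate offers 7 and keeps 113.
Round 1 (the employer proposes): the candidate can get 113 next round, worth 0.91 × 113 = 102.83 now. The employer offers 102.83 and keeps 120 − 102.83 = 17.17.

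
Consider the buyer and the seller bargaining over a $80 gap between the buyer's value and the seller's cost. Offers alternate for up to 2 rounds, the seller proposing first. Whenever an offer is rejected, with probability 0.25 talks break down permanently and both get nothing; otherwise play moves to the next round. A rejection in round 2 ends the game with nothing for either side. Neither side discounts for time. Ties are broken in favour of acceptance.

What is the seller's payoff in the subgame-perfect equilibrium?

Round 2 (the buyer proposes): the seller will accept anything ≥ 0, so the buyer offers 0 and keeps 80.
Round 1 (the seller proposes): rejecting gives the buyer an expected 0.75 × 80 = 60, so the seller offers 60, keeping 20.

20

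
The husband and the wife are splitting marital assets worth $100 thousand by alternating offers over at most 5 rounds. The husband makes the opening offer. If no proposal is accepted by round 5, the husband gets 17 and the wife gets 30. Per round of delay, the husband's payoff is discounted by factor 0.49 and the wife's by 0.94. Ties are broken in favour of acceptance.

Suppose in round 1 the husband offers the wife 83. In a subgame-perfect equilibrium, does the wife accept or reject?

Round 5 (the husband proposes): the wife gets 30 if talks fail, so the husband offers 30 and keeps 70.
Round 4 (the wife proposes): the husband can get 70 next round, worth 0.49 × 70 = 34.3 now, so the wife offers 34.3, keeping 65.7.
Round 3 (the husband proposes): the wife can get 65.7 next round, worth 0.94 × 65.7 = 61.758 now; the husband offers that and keeps 38.242.
Round 2 (the wife proposes): the husband can get 38.242 next round, worth 0.49 × 38.242 = 18.73858 now, so the wife offers 18.73858, keeping 81.26142.
So by rejecting in round 1, the wife gets 81.26142 next round, worth 0.94 × 81.26142 = 76.3857348 now.
Offer 83 ≥ 76.3857348, so the wife accepts.

Accept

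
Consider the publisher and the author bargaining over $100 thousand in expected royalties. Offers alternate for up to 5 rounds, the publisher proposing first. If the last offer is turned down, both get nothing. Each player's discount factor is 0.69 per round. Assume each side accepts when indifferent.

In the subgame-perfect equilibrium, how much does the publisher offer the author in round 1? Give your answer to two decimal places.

By backward induction:
Round 5 (the publisher proposes): rejection yields 0 for the author; the publisher offers 0 and keeps 100.
Round 4 (the author proposes): the publisher can get 100 next round, worth 0.69 × 100 = 69 now; the author offers that and keeps 31.
Round 3 (the publisher proposes): the author can get 31 next round, worth 0.69 × 31 = 21.39 now, so the publisher offers 21.39, keeping 78.61.
Round 2 (the author proposes): the publisher can get 78.61 next round, worth 0.69 × 78.61 = 54.2409 now, so the author offers 54.2409, keeping 45.7591.
Round 1 (the publisher proposes): the author can get 45.7591 next round, worth 0.69 × 45.7591 = 31.573779 now; the publisher offers that and keeps 68.426221.

31.57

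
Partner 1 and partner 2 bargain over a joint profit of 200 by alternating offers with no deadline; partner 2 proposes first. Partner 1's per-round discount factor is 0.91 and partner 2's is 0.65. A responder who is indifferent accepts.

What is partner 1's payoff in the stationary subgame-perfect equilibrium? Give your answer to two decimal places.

155.94

Let x be partner 2's share when partner 2 proposes and y be partner 1's share when partner 1 proposes.
Partner 1 accepts iff offered ≥ 0.91·y, so x = 200 − 0.91y. Symmetrically y = 200 − 0.65x.
Substituting: x = 200 − 0.91(200 − 0.65x), giving x(1 − 0.65·0.91) = 200(1 − 0.91).
So x = 200 × 0.09 / 0.4085 ≈ 44.0636, and partner 1 receives 200 − x ≈ 155.9364.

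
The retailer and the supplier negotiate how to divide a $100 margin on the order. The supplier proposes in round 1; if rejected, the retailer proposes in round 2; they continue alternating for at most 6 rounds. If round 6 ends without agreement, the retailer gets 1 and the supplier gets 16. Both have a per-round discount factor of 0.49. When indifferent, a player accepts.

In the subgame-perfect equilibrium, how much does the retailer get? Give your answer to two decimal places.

Round 6 (the retailer proposes): the supplier gets 16 if talks fail, so the retailer offers 16 and keeps 84.
Round 5 (the supplier proposes): the retailer can get 84 next round, worth 0.49 × 84 = 41.16 now. The supplier offers 41.16 and keeps 100 − 41.16 = 58.84.
Round 4 (the retailer proposes): the supplier can get 58.84 next round, worth 0.49 × 58.84 = 28.8316 now; the retailer offers that and keeps 71.1684.
Round 3 (the supplier proposes): the retailer can get 71.1684 next round, worth 0.49 × 71.1684 = 34.872516 now; the supplier offers that and keeps 65.127484.
Round 2 (the retailer proposes): the supplier can get 65.127484 next round, worth 0.49 × 65.127484 = 31.91246716 now; the retailer offers that and keeps 68.08753284.
Round 1 (the supplier proposes): the retailer can get 68.08753284 next round, worth 0.49 × 68.08753284 = 33.3628910916 now, so the supplier offers 33.3628910916, keeping 66.6371089084.

33.36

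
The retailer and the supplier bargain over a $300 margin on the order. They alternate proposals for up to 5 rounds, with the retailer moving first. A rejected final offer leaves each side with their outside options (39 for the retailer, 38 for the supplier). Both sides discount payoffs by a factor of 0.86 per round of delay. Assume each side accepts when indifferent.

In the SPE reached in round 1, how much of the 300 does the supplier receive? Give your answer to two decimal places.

Round 5 (the retailer proposes): the supplier gets 38 if talks fail, so the retailer offers 38 and keeps 262.
Round 4 (the supplier proposes): the retailer can get 262 next round, worth 0.86 × 262 = 225.32 now. The supplier offers 225.32 and keeps 300 − 225.32 = 74.68.
Round 3 (the retailer proposes): the supplier can get 74.68 next round, worth 0.86 × 74.68 = 64.2248 now. The retailer offers 64.2248 and keeps 300 − 64.2248 = 235.7752.
Round 2 (the supplier proposes): the retailer can get 235.7752 next round, worth 0.86 × 235.7752 = 202.766672 now, so the supplier offers 202.766672, keeping 97.233328.
Round 1 (the retailer proposes): the supplier can get 97.233328 next round, worth 0.86 × 97.233328 = 83.62066208 now, so the retailer offers 83.62066208, keeping 216.37933792.

83.62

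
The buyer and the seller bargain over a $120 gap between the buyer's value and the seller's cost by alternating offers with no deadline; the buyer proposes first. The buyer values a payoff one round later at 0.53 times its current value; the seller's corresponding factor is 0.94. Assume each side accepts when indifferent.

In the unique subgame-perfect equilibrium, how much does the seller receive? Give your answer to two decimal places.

In a stationary SPE each proposer offers the other exactly their discounted continuation value.
If the buyer keeps x when proposing and the seller keeps y when proposing, then x = 120 − 0.94y and y = 120 − 0.53x.
Solving: x = 120(1 − 0.94) / (1 − 0.53·0.94) = 7.2 / 0.5018 ≈ 14.3483.
The seller gets 120 − 14.3483 ≈ 105.6517.

105.65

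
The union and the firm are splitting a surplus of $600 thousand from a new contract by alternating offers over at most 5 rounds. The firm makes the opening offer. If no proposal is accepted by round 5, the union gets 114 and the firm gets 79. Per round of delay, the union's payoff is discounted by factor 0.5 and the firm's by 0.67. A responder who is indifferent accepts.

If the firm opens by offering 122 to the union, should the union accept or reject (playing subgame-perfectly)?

Work out the union's continuation value if the offer is rejected.
Round 5 (the firm proposes): the union gets 114 if talks fail, so the firm offers 114 and keeps 486.
Round 4 (the union proposes): the firm can get 486 next round, worth 0.67 × 486 = 325.62 now. The union offers 325.62 and keeps 600 − 325.62 = 274.38.
Round 3 (the firm proposes): the union can get 274.38 next round, worth 0.5 × 274.38 = 137.19 now. The firm offers 137.19 and keeps 600 − 137.19 = 462.81.
Round 2 (the union proposes): the firm can get 462.81 next round, worth 0.67 × 462.81 = 310.0827 now. The union offers 310.0827 and keeps 600 − 310.0827 = 289.9173.
So by rejecting in round 1, the union gets 289.9173 next round, worth 0.5 × 289.9173 = 144.95865 now.
Offer 122 < 144.95865, so the union rejects.

Reject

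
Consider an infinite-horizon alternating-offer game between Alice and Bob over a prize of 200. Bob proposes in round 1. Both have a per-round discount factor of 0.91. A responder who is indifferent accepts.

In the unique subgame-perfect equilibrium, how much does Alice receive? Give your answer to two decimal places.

When Bob proposes, Alice accepts any offer worth at least 0.91 times what Alice would get by proposing next round; and vice versa.
This gives x = 200 − 0.91y and y = 200 − 0.91x, where x and y are each side's share when it proposes.
Hence (1 − 0.91·0.91)x = 200(1 − 0.91), i.e. 0.1719·x = 18.
x ≈ 104.7120; Alice's share is 200 − x ≈ 95.2880.

95.29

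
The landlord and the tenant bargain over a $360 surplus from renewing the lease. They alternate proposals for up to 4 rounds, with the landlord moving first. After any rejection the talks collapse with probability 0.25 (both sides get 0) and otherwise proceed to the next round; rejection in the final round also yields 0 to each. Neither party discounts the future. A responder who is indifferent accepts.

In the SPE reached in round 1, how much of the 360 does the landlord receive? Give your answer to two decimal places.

Round 4 (the tenant proposes): the landlord will accept anything ≥ 0, so the tenant offers 0 and keeps 360.
Round 3 (the landlord proposes): rejecting gives the tenant an expected 0.75 × 360 = 270, so the landlord offers 270, keeping 90.
Round 2 (the tenant proposes): rejecting gives the landlord an expected 0.75 × 90 = 67.5, so the tenant offers 67.5, keeping 292.5.
Round 1 (the landlord proposes): rejecting gives the tenant an expected 0.75 × 292.5 = 219.375, so the landlord offers 219.375, keeping 140.625.

140.63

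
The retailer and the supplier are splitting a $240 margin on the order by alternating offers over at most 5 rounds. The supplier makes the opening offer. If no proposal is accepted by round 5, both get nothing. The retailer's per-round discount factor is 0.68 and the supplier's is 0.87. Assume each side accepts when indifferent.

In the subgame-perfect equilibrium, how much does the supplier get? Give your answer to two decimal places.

Work backward from the last round.
Round 5 (the supplier proposes): rejection yields 0 for the retailer; the supplier offers 0 and keeps 240.
Round 4 (the retailer proposes): the supplier can get 240 next round, worth 0.87 × 240 = 208.8 now, so the retailer offers 208.8, keeping 31.2.
Round 3 (the supplier proposes): the retailer can get 31.2 next round, worth 0.68 × 31.2 = 21.216 now. The supplier offers 21.216 and keeps 240 − 21.216 = 218.784.
Round 2 (the retailer proposes): the supplier can get 218.784 next round, worth 0.87 × 218.784 = 190.34208 now, so the retailer offers 190.34208, keeping 49.65792.
Round 1 (the supplier proposes): the retailer can get 49.65792 next round, worth 0.68 × 49.65792 = 33.7673856 now; the supplier offers that and keeps 206.2326144.

206.23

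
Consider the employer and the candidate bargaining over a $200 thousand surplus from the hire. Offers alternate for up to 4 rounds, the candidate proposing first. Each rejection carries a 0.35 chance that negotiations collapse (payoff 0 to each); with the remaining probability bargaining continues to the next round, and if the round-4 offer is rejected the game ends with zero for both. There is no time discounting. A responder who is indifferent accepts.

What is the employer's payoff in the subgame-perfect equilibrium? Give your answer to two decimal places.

100.43

Round 4 (the employer proposes): the candidate will accept anything ≥ 0, so the employer offers 0 and keeps 200.
Round 3 (the candidate proposes): rejecting gives the employer an expected 0.65 × 200 = 130, so the candidate offers 130, keeping 70.
Round 2 (the employer proposes): rejecting gives the candidate an expected 0.65 × 70 = 45.5; the employer offers that and keeps 154.5.
Round 1 (the candidate proposes): rejecting gives the employer an expected 0.65 × 154.5 = 100.425. The candidate offers 100.425 and keeps 200 − 100.425 = 99.575.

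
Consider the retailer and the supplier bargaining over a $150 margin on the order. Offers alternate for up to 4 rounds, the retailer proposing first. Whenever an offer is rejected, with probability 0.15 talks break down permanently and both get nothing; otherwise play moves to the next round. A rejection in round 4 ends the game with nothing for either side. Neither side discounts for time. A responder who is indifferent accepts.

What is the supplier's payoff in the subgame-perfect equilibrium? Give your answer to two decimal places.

111.24

Round 4 (the supplier proposes): rejection yields 0 for the retailer; the supplier offers 0 and keeps 150.
Round 3 (the retailer proposes): rejecting gives the supplier an expected 0.85 × 150 = 127.5. The retailer offers 127.5 and keeps 150 − 127.5 = 22.5.
Round 2 (the supplier proposes): rejecting gives the retailer an expected 0.85 × 22.5 = 19.125, so the supplier offers 19.125, keeping 130.875.
Round 1 (the retailer proposes): rejecting gives the supplier an expected 0.85 × 130.875 = 111.24375, so the retailer offers 111.24375, keeping 38.75625.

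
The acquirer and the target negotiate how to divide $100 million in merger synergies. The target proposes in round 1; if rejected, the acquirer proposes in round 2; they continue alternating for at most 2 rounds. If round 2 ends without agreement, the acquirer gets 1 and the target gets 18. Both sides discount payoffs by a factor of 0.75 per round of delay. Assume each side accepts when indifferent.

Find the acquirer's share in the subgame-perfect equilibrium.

Work backward from the last round.
Round 2 (the acquirer proposes): the target gets 18 if talks fail, so the acquirer offers 18 and keeps 82.
Round 1 (the target proposes): the acquirer can get 82 next round, worth 0.75 × 82 = 61.5 now. The target offers 61.5 and keeps 100 − 61.5 = 38.5.

61.5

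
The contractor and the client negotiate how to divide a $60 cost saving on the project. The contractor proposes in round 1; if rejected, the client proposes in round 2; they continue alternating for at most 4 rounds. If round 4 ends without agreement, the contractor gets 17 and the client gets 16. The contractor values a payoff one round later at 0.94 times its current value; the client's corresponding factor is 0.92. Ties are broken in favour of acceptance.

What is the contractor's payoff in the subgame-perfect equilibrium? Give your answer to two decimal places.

Round 4 (the client proposes): the contractor gets 17 if talks fail, so the client offers 17 and keeps 43.
Round 3 (the contractor proposes): the client can get 43 next round, worth 0.92 × 43 = 39.56 now. The contractor offers 39.56 and keeps 60 − 39.56 = 20.44.
Round 2 (the client proposes): the contractor can get 20.44 next round, worth 0.94 × 20.44 = 19.2136 now, so the client offers 19.2136, keeping 40.7864.
Round 1 (the contractor proposes): the client can get 40.7864 next round, worth 0.92 × 40.7864 = 37.523488 now. The contractor offers 37.523488 and keeps 60 − 37.523488 = 22.476512.

22.48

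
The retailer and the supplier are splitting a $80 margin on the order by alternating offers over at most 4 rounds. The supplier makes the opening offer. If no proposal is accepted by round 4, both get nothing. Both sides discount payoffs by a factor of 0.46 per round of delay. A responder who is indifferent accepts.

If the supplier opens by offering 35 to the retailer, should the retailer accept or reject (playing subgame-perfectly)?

Round 4 (the retailer proposes): rejection yields 0 for the supplier; the retailer offers 0 and keeps 80.
Round 3 (the supplier proposes): the retailer can get 80 next round, worth 0.46 × 80 = 36.8 now. The supplier offers 36.8 and keeps 80 − 36.8 = 43.2.
Round 2 (the retailer proposes): the supplier can get 43.2 next round, worth 0.46 × 43.2 = 19.872 now, so the retailer offers 19.872, keeping 60.128.
So by rejecting in round 1, the retailer gets 60.128 next round, worth 0.46 × 60.128 = 27.65888 now.
Offer 35 ≥ 27.65888, so the retailer accepts.

Accept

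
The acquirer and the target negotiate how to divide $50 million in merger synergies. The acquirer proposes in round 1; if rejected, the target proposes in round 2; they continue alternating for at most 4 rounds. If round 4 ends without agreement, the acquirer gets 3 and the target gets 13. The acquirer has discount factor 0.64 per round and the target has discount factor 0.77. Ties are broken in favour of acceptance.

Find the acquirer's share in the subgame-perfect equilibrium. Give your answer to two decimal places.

Work backward from the last round.
Round 4 (the target proposes): the acquirer gets 3 if talks fail, so the target offers 3 and keeps 47.
Round 3 (the acquirer proposes): the target can get 47 next round, worth 0.77 × 47 = 36.19 now; the acquirer offers that and keeps 13.81.
Round 2 (the target proposes): the acquirer can get 13.81 next round, worth 0.64 × 13.81 = 8.8384 now; the target offers that and keeps 41.1616.
Round 1 (the acquirer proposes): the target can get 41.1616 next round, worth 0.77 × 41.1616 = 31.694432 now; the acquirer offers that and keeps 18.305568.

18.31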